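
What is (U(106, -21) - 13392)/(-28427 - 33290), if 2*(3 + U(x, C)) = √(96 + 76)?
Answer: 13395/61717 - √43/61717 ≈ 0.21693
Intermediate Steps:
U(x, C) = -3 + √43 (U(x, C) = -3 + √(96 + 76)/2 = -3 + √172/2 = -3 + (2*√43)/2 = -3 + √43)
(U(106, -21) - 13392)/(-28427 - 33290) = ((-3 + √43) - 13392)/(-28427 - 33290) = (-13395 + √43)/(-61717) = (-13395 + √43)*(-1/61717) = 13395/61717 - √43/61717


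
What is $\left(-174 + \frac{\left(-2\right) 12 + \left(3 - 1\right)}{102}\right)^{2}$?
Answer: $\frac{78943225}{2601} \approx 30351.0$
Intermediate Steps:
$\left(-174 + \frac{\left(-2\right) 12 + \left(3 - 1\right)}{102}\right)^{2} = \left(-174 + \left(-24 + \left(3 - 1\right)\right) \frac{1}{102}\right)^{2} = \left(-174 + \left(-24 + 2\right) \frac{1}{102}\right)^{2} = \left(-174 - \frac{11}{51}\right)^{2} = \left(- \frac{8885}{51}\right)^{2} = \frac{78943225}{2601}$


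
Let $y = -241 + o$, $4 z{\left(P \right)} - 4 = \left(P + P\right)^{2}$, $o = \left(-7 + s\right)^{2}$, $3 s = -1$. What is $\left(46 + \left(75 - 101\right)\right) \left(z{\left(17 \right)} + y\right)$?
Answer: $\frac{18500}{9} \approx 2055.6$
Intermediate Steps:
$s = - \frac{1}{3}$ ($s = \frac{1}{3} \left(-1\right) = - \frac{1}{3} \approx -0.33333$)
$o = \frac{484}{9}$ ($o = \left(-7 - \frac{1}{3}\right)^{2} = \left(- \frac{22}{3}\right)^{2} = \frac{484}{9} \approx 53.778$)
$z{\left(P \right)} = 1 + P^{2}$ ($z{\left(P \right)} = 1 + \frac{\left(P + P\right)^{2}}{4} = 1 + \frac{\left(2 P\right)^{2}}{4} = 1 + \frac{4 P^{2}}{4} = 1 + P^{2}$)
$y = - \frac{1685}{9}$ ($y = -241 + \frac{484}{9} = - \frac{1685}{9} \approx -187.22$)
$\left(46 + \left(75 - 101\right)\right) \left(z{\left(17 \right)} + y\right) = \left(46 + \left(75 - 101\right)\right) \left(\left(1 + 17^{2}\right) - \frac{1685}{9}\right) = \left(46 - 26\right) \left(\left(1 + 289\right) - \frac{1685}{9}\right) = 20 \left(290 - \frac{1685}{9}\right) = 20 \cdot \frac{925}{9} = \frac{18500}{9}$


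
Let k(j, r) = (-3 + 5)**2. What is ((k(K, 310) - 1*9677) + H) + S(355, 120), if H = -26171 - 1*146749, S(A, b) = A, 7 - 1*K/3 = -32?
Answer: -182238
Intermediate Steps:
K = 117 (K = 21 - 3*(-32) = 21 + 96 = 117)
k(j, r) = 4 (k(j, r) = 2**2 = 4)
H = -172920 (H = -26171 - 146749 = -172920)
((k(K, 310) - 1*9677) + H) + S(355, 120) = ((4 - 1*9677) - 172920) + 355 = ((4 - 9677) - 172920) + 355 = (-9673 - 172920) + 355 = -182593 + 355 = -182238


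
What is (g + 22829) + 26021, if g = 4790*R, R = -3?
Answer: 34480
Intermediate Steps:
g = -14370 (g = 4790*(-3) = -14370)
(g + 22829) + 26021 = (-14370 + 22829) + 26021 = 8459 + 26021 = 34480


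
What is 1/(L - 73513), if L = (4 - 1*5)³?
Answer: -1/73514 ≈ -1.3603e-5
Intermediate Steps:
L = -1 (L = (4 - 5)³ = (-1)³ = -1)
1/(L - 73513) = 1/(-1 - 73513) = 1/(-73514) = -1/73514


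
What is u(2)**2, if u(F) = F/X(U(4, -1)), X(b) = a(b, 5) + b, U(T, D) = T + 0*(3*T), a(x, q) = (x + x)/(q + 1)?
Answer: 9/64 ≈ 0.14063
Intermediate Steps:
a(x, q) = 2*x/(1 + q) (a(x, q) = (2*x)/(1 + q) = 2*x/(1 + q))
U(T, D) = T (U(T, D) = T + 0 = T)
X(b) = 4*b/3 (X(b) = 2*b/(1 + 5) + b = 2*b/6 + b = 2*b*(1/6) + b = b/3 + b = 4*b/3)
u(F) = 3*F/16 (u(F) = F/(((4/3)*4)) = F/(16/3) = F*(3/16) = 3*F/16)
u(2)**2 = ((3/16)*2)**2 = (3/8)**2 = 9/64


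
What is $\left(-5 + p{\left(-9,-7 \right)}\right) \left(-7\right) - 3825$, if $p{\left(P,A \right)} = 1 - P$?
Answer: $-3860$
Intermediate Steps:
$\left(-5 + p{\left(-9,-7 \right)}\right) \left(-7\right) - 3825 = \left(-5 + \left(1 - -9\right)\right) \left(-7\right) - 3825 = \left(-5 + \left(1 + 9\right)\right) \left(-7\right) - 3825 = \left(-5 + 10\right) \left(-7\right) - 3825 = 5 \left(-7\right) - 3825 = -35 - 3825 = -3860$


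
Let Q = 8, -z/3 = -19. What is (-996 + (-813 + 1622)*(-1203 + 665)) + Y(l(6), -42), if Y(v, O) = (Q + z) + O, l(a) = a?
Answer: -436215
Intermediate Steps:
z = 57 (z = -3*(-19) = 57)
Y(v, O) = 65 + O (Y(v, O) = (8 + 57) + O = 65 + O)
(-996 + (-813 + 1622)*(-1203 + 665)) + Y(l(6), -42) = (-996 + (-813 + 1622)*(-1203 + 665)) + (65 - 42) = (-996 + 809*(-538)) + 23 = (-996 - 435242) + 23 = -436238 + 23 = -436215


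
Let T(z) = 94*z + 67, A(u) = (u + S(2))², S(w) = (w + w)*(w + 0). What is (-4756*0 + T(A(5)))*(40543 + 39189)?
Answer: 1271964596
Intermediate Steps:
S(w) = 2*w² (S(w) = (2*w)*w = 2*w²)
A(u) = (8 + u)² (A(u) = (u + 2*2²)² = (u + 2*4)² = (u + 8)² = (8 + u)²)
T(z) = 67 + 94*z
(-4756*0 + T(A(5)))*(40543 + 39189) = (-4756*0 + (67 + 94*(8 + 5)²))*(40543 + 39189) = (0 + (67 + 94*13²))*79732 = (0 + (67 + 94*169))*79732 = (0 + (67 + 15886))*79732 = (0 + 15953)*79732 = 15953*79732 = 1271964596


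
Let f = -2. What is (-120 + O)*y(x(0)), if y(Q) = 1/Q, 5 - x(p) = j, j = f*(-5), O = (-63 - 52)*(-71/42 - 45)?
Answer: -44095/42 ≈ -1049.9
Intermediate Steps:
O = 225515/42 (O = -115*(-71*1/42 - 45) = -115*(-71/42 - 45) = -115*(-1961/42) = 225515/42 ≈ 5369.4)
j = 10 (j = -2*(-5) = 10)
x(p) = -5 (x(p) = 5 - 1*10 = 5 - 10 = -5)
(-120 + O)*y(x(0)) = (-120 + 225515/42)/(-5) = (220475/42)*(-⅕) = -44095/42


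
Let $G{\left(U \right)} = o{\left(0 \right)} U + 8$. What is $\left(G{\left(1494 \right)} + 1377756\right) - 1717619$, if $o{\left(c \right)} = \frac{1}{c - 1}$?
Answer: $-341349$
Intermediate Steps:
$o{\left(c \right)} = \frac{1}{-1 + c}$
$G{\left(U \right)} = 8 - U$ ($G{\left(U \right)} = \frac{U}{-1 + 0} + 8 = \frac{U}{-1} + 8 = - U + 8 = 8 - U$)
$\left(G{\left(1494 \right)} + 1377756\right) - 1717619 = \left(\left(8 - 1494\right) + 1377756\right) - 1717619 = \left(-1486 + 1377756\right) - 1717619 = 1376270 - 1717619 = -341349$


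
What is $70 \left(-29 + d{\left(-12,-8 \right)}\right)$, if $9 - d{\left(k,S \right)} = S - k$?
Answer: $-1680$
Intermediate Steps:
$d{\left(k,S \right)} = 9 + k - S$ ($d{\left(k,S \right)} = 9 - \left(S - k\right) = 9 + k - S$)
$70 \left(-29 + d{\left(-12,-8 \right)}\right) = 70 \left(-29 - -5\right) = 70 \left(-29 + \left(9 - 12 + 8\right)\right) = 70 \left(-29 + 5\right) = 70 \left(-24\right) = -1680$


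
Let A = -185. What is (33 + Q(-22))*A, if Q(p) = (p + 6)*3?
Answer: 2775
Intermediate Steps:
Q(p) = 18 + 3*p (Q(p) = (6 + p)*3 = 18 + 3*p)
(33 + Q(-22))*A = (33 + (18 + 3*(-22)))*(-185) = (33 + (18 - 66))*(-185) = (33 - 48)*(-185) = -15*(-185) = 2775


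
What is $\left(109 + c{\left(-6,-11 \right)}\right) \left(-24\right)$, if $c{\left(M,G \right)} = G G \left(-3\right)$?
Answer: $6096$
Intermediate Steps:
$c{\left(M,G \right)} = - 3 G^{2}$ ($c{\left(M,G \right)} = G^{2} \left(-3\right) = - 3 G^{2}$)
$\left(109 + c{\left(-6,-11 \right)}\right) \left(-24\right) = \left(109 - 3 \left(-11\right)^{2}\right) \left(-24\right) = \left(109 - 363\right) \left(-24\right) = \left(-254\right) \left(-24\right) = 6096$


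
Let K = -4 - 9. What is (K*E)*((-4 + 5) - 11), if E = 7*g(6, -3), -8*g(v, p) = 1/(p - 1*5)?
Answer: 455/32 ≈ 14.219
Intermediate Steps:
g(v, p) = -1/(8*(-5 + p)) (g(v, p) = -1/(8*(p - 1*5)) = -1/(8*(p - 5)) = -1/(8*(-5 + p)))
E = 7/64 (E = 7*(-1/(-40 + 8*(-3))) = 7*(-1/(-40 - 24)) = 7*(-1/(-64)) = 7*(-1*(-1/64)) = 7*(1/64) = 7/64 ≈ 0.10938)
K = -13
(K*E)*((-4 + 5) - 11) = (-13*7/64)*((-4 + 5) - 11) = -91*(1 - 11)/64 = -91/64*(-10) = 455/32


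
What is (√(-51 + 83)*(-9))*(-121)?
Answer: 4356*√2 ≈ 6160.3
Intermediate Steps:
(√(-51 + 83)*(-9))*(-121) = (√32*(-9))*(-121) = ((4*√2)*(-9))*(-121) = -36*√2*(-121) = 4356*√2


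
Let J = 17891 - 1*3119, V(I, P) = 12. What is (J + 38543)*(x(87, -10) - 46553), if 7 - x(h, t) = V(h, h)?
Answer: -2482239770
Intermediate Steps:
x(h, t) = -5 (x(h, t) = 7 - 1*12 = 7 - 12 = -5)
J = 14772 (J = 17891 - 3119 = 14772)
(J + 38543)*(x(87, -10) - 46553) = (14772 + 38543)*(-5 - 46553) = 53315*(-46558) = -2482239770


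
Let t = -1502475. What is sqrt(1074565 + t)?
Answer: I*sqrt(427910) ≈ 654.15*I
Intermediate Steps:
sqrt(1074565 + t) = sqrt(1074565 - 1502475) = sqrt(-427910) = I*sqrt(427910)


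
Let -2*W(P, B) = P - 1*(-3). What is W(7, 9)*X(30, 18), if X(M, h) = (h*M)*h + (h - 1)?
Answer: -48685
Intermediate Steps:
X(M, h) = -1 + h + M*h² (X(M, h) = (M*h)*h + (-1 + h) = M*h² + (-1 + h) = -1 + h + M*h²)
W(P, B) = -3/2 - P/2 (W(P, B) = -(P - 1*(-3))/2 = -(P + 3)/2 = -(3 + P)/2 = -3/2 - P/2)
W(7, 9)*X(30, 18) = (-3/2 - ½*7)*(-1 + 18 + 30*18²) = (-3/2 - 7/2)*(-1 + 18 + 30*324) = -5*(-1 + 18 + 9720) = -5*9737 = -48685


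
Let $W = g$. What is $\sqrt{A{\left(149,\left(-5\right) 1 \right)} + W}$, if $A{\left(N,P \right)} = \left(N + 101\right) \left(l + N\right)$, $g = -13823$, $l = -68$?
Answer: $\sqrt{6427} \approx 80.169$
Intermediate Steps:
$A{\left(N,P \right)} = \left(-68 + N\right) \left(101 + N\right)$ ($A{\left(N,P \right)} = \left(N + 101\right) \left(-68 + N\right) = \left(101 + N\right) \left(-68 + N\right) = \left(-68 + N\right) \left(101 + N\right)$)
$W = -13823$
$\sqrt{A{\left(149,\left(-5\right) 1 \right)} + W} = \sqrt{\left(-6868 + 149^{2} + 33 \cdot 149\right) - 13823} = \sqrt{\left(-6868 + 22201 + 4917\right) - 13823} = \sqrt{20250 - 13823} = \sqrt{6427}$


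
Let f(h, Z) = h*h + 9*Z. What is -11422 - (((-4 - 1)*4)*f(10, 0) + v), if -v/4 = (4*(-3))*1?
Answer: -9470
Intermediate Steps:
f(h, Z) = h² + 9*Z
v = 48 (v = -4*4*(-3) = -(-48) = -4*(-12) = 48)
-11422 - (((-4 - 1)*4)*f(10, 0) + v) = -11422 - (((-4 - 1)*4)*(10² + 9*0) + 48) = -11422 - ((-5*4)*(100 + 0) + 48) = -11422 - (-20*100 + 48) = -11422 - (-2000 + 48) = -11422 - 1*(-1952) = -11422 + 1952 = -9470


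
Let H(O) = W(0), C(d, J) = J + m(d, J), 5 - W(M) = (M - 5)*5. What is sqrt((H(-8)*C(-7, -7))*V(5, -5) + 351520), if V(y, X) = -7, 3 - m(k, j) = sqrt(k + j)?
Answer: sqrt(352360 + 210*I*sqrt(14)) ≈ 593.6 + 0.662*I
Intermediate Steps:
W(M) = 30 - 5*M (W(M) = 5 - (M - 5)*5 = 5 - (-5 + M)*5 = 5 - (-25 + 5*M) = 5 + (25 - 5*M) = 30 - 5*M)
m(k, j) = 3 - sqrt(j + k) (m(k, j) = 3 - sqrt(k + j) = 3 - sqrt(j + k))
C(d, J) = 3 + J - sqrt(J + d) (C(d, J) = J + (3 - sqrt(J + d)) = 3 + J - sqrt(J + d))
H(O) = 30 (H(O) = 30 - 5*0 = 30 + 0 = 30)
sqrt((H(-8)*C(-7, -7))*V(5, -5) + 351520) = sqrt((30*(3 - 7 - sqrt(-7 - 7)))*(-7) + 351520) = sqrt((30*(3 - 7 - sqrt(-14)))*(-7) + 351520) = sqrt((30*(3 - 7 - I*sqrt(14)))*(-7) + 351520) = sqrt((30*(-4 - I*sqrt(14)))*(-7) + 351520) = sqrt((-120 - 30*I*sqrt(14))*(-7) + 351520) = sqrt((840 + 210*I*sqrt(14)) + 351520) = sqrt(352360 + 210*I*sqrt(14))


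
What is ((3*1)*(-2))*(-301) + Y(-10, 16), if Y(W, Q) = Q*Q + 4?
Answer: 2066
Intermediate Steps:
Y(W, Q) = 4 + Q**2 (Y(W, Q) = Q**2 + 4 = 4 + Q**2)
((3*1)*(-2))*(-301) + Y(-10, 16) = ((3*1)*(-2))*(-301) + (4 + 16**2) = (3*(-2))*(-301) + (4 + 256) = -6*(-301) + 260 = 1806 + 260 = 2066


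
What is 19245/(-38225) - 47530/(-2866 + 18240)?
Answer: -211270688/58767115 ≈ -3.5951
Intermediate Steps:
19245/(-38225) - 47530/(-2866 + 18240) = 19245*(-1/38225) - 47530/15374 = -3849/7645 - 47530*1/15374 = -3849/7645 - 23765/7687 = -211270688/58767115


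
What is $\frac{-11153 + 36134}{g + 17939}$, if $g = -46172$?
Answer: $- \frac{8327}{9411} \approx -0.88482$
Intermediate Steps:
$\frac{-11153 + 36134}{g + 17939} = \frac{-11153 + 36134}{-46172 + 17939} = \frac{24981}{-28233} = 24981 \left(- \frac{1}{28233}\right) = - \frac{8327}{9411}$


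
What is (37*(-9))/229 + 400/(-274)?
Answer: -91421/31373 ≈ -2.9140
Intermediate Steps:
(37*(-9))/229 + 400/(-274) = -333*1/229 + 400*(-1/274) = -333/229 - 200/137 = -91421/31373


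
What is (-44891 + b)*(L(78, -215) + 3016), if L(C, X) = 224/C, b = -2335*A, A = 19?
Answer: -3502881472/13 ≈ -2.6945e+8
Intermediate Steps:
b = -44365 (b = -2335*19 = -44365)
(-44891 + b)*(L(78, -215) + 3016) = (-44891 - 44365)*(224/78 + 3016) = -89256*(224*(1/78) + 3016) = -89256*(112/39 + 3016) = -89256*117736/39 = -3502881472/13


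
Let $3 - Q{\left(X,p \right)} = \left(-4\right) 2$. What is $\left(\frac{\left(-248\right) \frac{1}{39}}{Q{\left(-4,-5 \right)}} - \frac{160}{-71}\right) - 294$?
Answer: $- \frac{8903914}{30459} \approx -292.32$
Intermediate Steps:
$Q{\left(X,p \right)} = 11$ ($Q{\left(X,p \right)} = 3 - \left(-4\right) 2 = 3 - -8 = 3 + 8 = 11$)
$\left(\frac{\left(-248\right) \frac{1}{39}}{Q{\left(-4,-5 \right)}} - \frac{160}{-71}\right) - 294 = \left(\frac{\left(-248\right) \frac{1}{39}}{11} - \frac{160}{-71}\right) - 294 = \left(\left(-248\right) \frac{1}{39} \cdot \frac{1}{11} - - \frac{160}{71}\right) - 294 = \left(\left(- \frac{248}{39}\right) \frac{1}{11} + \frac{160}{71}\right) - 294 = \left(- \frac{248}{429} + \frac{160}{71}\right) - 294 = \frac{51032}{30459} - 294 = - \frac{8903914}{30459}$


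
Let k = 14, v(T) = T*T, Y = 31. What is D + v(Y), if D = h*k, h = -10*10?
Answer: -439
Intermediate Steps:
v(T) = T²
h = -100
D = -1400 (D = -100*14 = -1400)
D + v(Y) = -1400 + 31² = -1400 + 961 = -439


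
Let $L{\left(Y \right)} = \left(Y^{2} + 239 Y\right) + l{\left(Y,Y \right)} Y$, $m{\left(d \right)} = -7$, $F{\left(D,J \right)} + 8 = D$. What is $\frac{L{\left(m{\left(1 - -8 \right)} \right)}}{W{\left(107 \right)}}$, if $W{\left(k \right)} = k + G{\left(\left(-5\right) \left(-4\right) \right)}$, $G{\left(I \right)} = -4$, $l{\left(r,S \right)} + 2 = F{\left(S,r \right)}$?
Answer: $- \frac{1505}{103} \approx -14.612$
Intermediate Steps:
$F{\left(D,J \right)} = -8 + D$
$l{\left(r,S \right)} = -10 + S$ ($l{\left(r,S \right)} = -2 + \left(-8 + S\right) = -10 + S$)
$W{\left(k \right)} = -4 + k$ ($W{\left(k \right)} = k - 4 = -4 + k$)
$L{\left(Y \right)} = Y^{2} + 239 Y + Y \left(-10 + Y\right)$ ($L{\left(Y \right)} = \left(Y^{2} + 239 Y\right) + \left(-10 + Y\right) Y = \left(Y^{2} + 239 Y\right) + Y \left(-10 + Y\right) = Y^{2} + 239 Y + Y \left(-10 + Y\right)$)
$\frac{L{\left(m{\left(1 - -8 \right)} \right)}}{W{\left(107 \right)}} = \frac{\left(-7\right) \left(229 + 2 \left(-7\right)\right)}{-4 + 107} = \frac{\left(-7\right) \left(229 - 14\right)}{103} = \left(-7\right) 215 \cdot \frac{1}{103} = \left(-1505\right) \frac{1}{103} = - \frac{1505}{103}$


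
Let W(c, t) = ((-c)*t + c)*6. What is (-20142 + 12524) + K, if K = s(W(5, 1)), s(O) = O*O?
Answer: -7618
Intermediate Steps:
W(c, t) = 6*c - 6*c*t (W(c, t) = (-c*t + c)*6 = (c - c*t)*6 = 6*c - 6*c*t)
s(O) = O**2
K = 0 (K = (6*5*(1 - 1*1))**2 = (6*5*(1 - 1))**2 = (6*5*0)**2 = 0**2 = 0)
(-20142 + 12524) + K = (-20142 + 12524) + 0 = -7618 + 0 = -7618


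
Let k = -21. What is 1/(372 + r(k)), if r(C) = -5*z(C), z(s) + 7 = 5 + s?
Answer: 1/487 ≈ 0.0020534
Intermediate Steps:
z(s) = -2 + s (z(s) = -7 + (5 + s) = -2 + s)
r(C) = 10 - 5*C (r(C) = -5*(-2 + C) = 10 - 5*C)
1/(372 + r(k)) = 1/(372 + (10 - 5*(-21))) = 1/(372 + (10 + 105)) = 1/(372 + 115) = 1/487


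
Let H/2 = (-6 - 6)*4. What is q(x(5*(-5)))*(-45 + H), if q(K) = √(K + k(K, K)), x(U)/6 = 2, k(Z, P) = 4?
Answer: -564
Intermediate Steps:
H = -96 (H = 2*((-6 - 6)*4) = 2*(-12*4) = 2*(-48) = -96)
x(U) = 12 (x(U) = 6*2 = 12)
q(K) = √(4 + K) (q(K) = √(K + 4) = √(4 + K))
q(x(5*(-5)))*(-45 + H) = √(4 + 12)*(-45 - 96) = √16*(-141) = 4*(-141) = -564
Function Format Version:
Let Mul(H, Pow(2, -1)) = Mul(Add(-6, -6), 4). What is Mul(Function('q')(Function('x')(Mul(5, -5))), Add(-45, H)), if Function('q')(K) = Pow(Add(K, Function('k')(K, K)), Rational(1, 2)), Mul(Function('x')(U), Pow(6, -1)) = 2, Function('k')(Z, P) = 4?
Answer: -564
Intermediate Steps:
H = -96 (H = Mul(2, Mul(Add(-6, -6), 4)) = Mul(2, Mul(-12, 4)) = Mul(2, -48) = -96)
Function('x')(U) = 12 (Function('x')(U) = Mul(6, 2) = 12)
Function('q')(K) = Pow(Add(4, K), Rational(1, 2)) (Function('q')(K) = Pow(Add(K, 4), Rational(1, 2)) = Pow(Add(4, K), Rational(1, 2)))
Mul(Function('q')(Function('x')(Mul(5, -5))), Add(-45, H)) = Mul(Pow(Add(4, 12), Rational(1, 2)), Add(-45, -96)) = Mul(Pow(16, Rational(1, 2)), -141) = Mul(4, -141) = -564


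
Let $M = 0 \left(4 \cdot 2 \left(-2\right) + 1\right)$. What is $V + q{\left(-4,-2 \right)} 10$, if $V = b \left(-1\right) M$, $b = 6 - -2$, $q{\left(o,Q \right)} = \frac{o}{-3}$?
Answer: $\frac{40}{3} \approx 13.333$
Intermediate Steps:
$q{\left(o,Q \right)} = - \frac{o}{3}$ ($q{\left(o,Q \right)} = o \left(- \frac{1}{3}\right) = - \frac{o}{3}$)
$b = 8$ ($b = 6 + 2 = 8$)
$M = 0$ ($M = 0 \left(8 \left(-2\right) + 1\right) = 0 \left(-16 + 1\right) = 0 \left(-15\right) = 0$)
$V = 0$ ($V = 8 \left(-1\right) 0 = \left(-8\right) 0 = 0$)
$V + q{\left(-4,-2 \right)} 10 = 0 + \left(- \frac{1}{3}\right) \left(-4\right) 10 = 0 + \frac{4}{3} \cdot 10 = 0 + \frac{40}{3} = \frac{40}{3}$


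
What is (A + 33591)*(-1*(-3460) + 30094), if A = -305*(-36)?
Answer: 1495535334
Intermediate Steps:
A = 10980
(A + 33591)*(-1*(-3460) + 30094) = (10980 + 33591)*(-1*(-3460) + 30094) = 44571*(3460 + 30094) = 44571*33554 = 1495535334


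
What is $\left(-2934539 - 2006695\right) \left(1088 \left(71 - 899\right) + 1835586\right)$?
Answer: $-4618680126948$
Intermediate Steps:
$\left(-2934539 - 2006695\right) \left(1088 \left(71 - 899\right) + 1835586\right) = - 4941234 \left(1088 \left(-828\right) + 1835586\right) = - 4941234 \left(-900864 + 1835586\right) = \left(-4941234\right) 934722 = -4618680126948$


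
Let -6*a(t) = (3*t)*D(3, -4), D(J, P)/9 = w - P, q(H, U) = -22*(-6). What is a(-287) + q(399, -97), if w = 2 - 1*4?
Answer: 2715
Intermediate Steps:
q(H, U) = 132
w = -2 (w = 2 - 4 = -2)
D(J, P) = -18 - 9*P (D(J, P) = 9*(-2 - P) = -18 - 9*P)
a(t) = -9*t (a(t) = -3*t*(-18 - 9*(-4))/6 = -3*t*(-18 + 36)/6 = -3*t*18/6 = -9*t)
a(-287) + q(399, -97) = -9*(-287) + 132 = 2583 + 132 = 2715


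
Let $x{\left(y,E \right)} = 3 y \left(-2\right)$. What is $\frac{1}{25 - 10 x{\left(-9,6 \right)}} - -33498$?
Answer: $\frac{17251469}{515} \approx 33498.0$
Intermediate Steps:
$x{\left(y,E \right)} = - 6 y$
$\frac{1}{25 - 10 x{\left(-9,6 \right)}} - -33498 = \frac{1}{25 - 10 \left(\left(-6\right) \left(-9\right)\right)} - -33498 = \frac{1}{25 - 540} + 33498 = \frac{1}{-515} + 33498 = - \frac{1}{515} + 33498 = \frac{17251469}{515}$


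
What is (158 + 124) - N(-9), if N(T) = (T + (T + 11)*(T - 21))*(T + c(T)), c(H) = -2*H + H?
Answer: 282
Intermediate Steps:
c(H) = -H
N(T) = 0 (N(T) = (T + (T + 11)*(T - 21))*(T - T) = (T + (11 + T)*(-21 + T))*0 = (T + (-21 + T)*(11 + T))*0 = 0)
(158 + 124) - N(-9) = (158 + 124) - 1*0 = 282 + 0 = 282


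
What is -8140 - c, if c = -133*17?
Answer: -5879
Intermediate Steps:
c = -2261
-8140 - c = -8140 - 1*(-2261) = -8140 + 2261 = -5879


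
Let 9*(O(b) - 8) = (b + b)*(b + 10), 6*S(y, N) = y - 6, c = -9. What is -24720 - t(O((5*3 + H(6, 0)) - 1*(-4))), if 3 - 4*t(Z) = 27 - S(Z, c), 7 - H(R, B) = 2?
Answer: -889979/36 ≈ -24722.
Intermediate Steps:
H(R, B) = 5 (H(R, B) = 7 - 1*2 = 7 - 2 = 5)
S(y, N) = -1 + y/6 (S(y, N) = (y - 6)/6 = (-6 + y)/6 = -1 + y/6)
O(b) = 8 + 2*b*(10 + b)/9 (O(b) = 8 + ((b + b)*(b + 10))/9 = 8 + ((2*b)*(10 + b))/9 = 8 + (2*b*(10 + b))/9 = 8 + 2*b*(10 + b)/9)
t(Z) = -25/4 + Z/24 (t(Z) = ¾ - (27 - (-1 + Z/6))/4 = ¾ - (27 + (1 - Z/6))/4 = ¾ - (28 - Z/6)/4 = ¾ + (-7 + Z/24) = -25/4 + Z/24)
-24720 - t(O((5*3 + H(6, 0)) - 1*(-4))) = -24720 - (-25/4 + (8 + 2*((5*3 + 5) - 1*(-4))²/9 + 20*((5*3 + 5) - 1*(-4))/9)/24) = -24720 - (-25/4 + (8 + 2*((15 + 5) + 4)²/9 + 20*((15 + 5) + 4)/9)/24) = -24720 - (-25/4 + (8 + 2*(20 + 4)²/9 + 20*(20 + 4)/9)/24) = -24720 - (-25/4 + (8 + (2/9)*24² + (20/9)*24)/24) = -24720 - (-25/4 + (8 + (2/9)*576 + 160/3)/24) = -24720 - (-25/4 + (8 + 128 + 160/3)/24) = -24720 - (-25/4 + (1/24)*(568/3)) = -24720 - (-25/4 + 71/9) = -24720 - 1*59/36 = -24720 - 59/36 = -889979/36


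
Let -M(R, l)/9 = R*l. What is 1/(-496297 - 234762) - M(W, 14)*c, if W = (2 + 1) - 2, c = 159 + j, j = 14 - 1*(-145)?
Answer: 29292072011/731059 ≈ 40068.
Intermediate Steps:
j = 159 (j = 14 + 145 = 159)
c = 318 (c = 159 + 159 = 318)
W = 1 (W = 3 - 2 = 1)
M(R, l) = -9*R*l
1/(-496297 - 234762) - M(W, 14)*c = 1/(-496297 - 234762) - (-9*1*14)*318 = 1/(-731059) - (-126)*318 = -1/731059 - 1*(-40068) = -1/731059 + 40068 = 29292072011/731059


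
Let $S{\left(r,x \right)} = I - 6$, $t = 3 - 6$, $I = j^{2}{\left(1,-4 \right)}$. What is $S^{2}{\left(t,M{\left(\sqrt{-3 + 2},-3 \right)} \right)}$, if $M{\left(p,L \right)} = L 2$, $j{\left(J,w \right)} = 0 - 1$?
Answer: $25$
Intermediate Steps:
$j{\left(J,w \right)} = -1$ ($j{\left(J,w \right)} = 0 - 1 = -1$)
$M{\left(p,L \right)} = 2 L$
$I = 1$ ($I = \left(-1\right)^{2} = 1$)
$t = -3$
$S{\left(r,x \right)} = -5$ ($S{\left(r,x \right)} = 1 - 6 = -5$)
$S^{2}{\left(t,M{\left(\sqrt{-3 + 2},-3 \right)} \right)} = \left(-5\right)^{2} = 25$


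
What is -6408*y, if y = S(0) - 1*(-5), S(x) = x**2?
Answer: -32040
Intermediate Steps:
y = 5 (y = 0**2 - 1*(-5) = 0 + 5 = 5)
-6408*y = -6408*5 = -32040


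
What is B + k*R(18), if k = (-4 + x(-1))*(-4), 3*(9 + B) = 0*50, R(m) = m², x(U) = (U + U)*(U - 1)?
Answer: -9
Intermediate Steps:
x(U) = 2*U*(-1 + U) (x(U) = (2*U)*(-1 + U) = 2*U*(-1 + U))
B = -9 (B = -9 + (0*50)/3 = -9 + (⅓)*0 = -9 + 0 = -9)
k = 0 (k = (-4 + 2*(-1)*(-1 - 1))*(-4) = (-4 + 2*(-1)*(-2))*(-4) = (-4 + 4)*(-4) = 0*(-4) = 0)
B + k*R(18) = -9 + 0*18² = -9 + 0*324 = -9 + 0 = -9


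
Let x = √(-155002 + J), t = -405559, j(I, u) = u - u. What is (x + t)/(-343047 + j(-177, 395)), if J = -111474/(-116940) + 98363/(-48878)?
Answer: 405559/343047 - I*√8791658683336916326535/81699406293585 ≈ 1.1822 - 0.0011477*I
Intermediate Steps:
j(I, u) = 0
J = -252247627/238158055 (J = -111474*(-1/116940) + 98363*(-1/48878) = 18579/19490 - 98363/48878 = -252247627/238158055 ≈ -1.0592)
x = I*√8791658683336916326535/238158055 (x = √(-155002 - 252247627/238158055) = √(-36915227088737/238158055) = I*√8791658683336916326535/238158055 ≈ 393.7*I)
(x + t)/(-343047 + j(-177, 395)) = (I*√8791658683336916326535/238158055 - 405559)/(-343047 + 0) = (-405559 + I*√8791658683336916326535/238158055)/(-343047) = (-405559 + I*√8791658683336916326535/238158055)*(-1/343047) = 405559/343047 - I*√8791658683336916326535/81699406293585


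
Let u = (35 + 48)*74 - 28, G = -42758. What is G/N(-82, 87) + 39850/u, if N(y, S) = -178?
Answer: 67128928/272073 ≈ 246.73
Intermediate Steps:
u = 6114 (u = 83*74 - 28 = 6142 - 28 = 6114)
G/N(-82, 87) + 39850/u = -42758/(-178) + 39850/6114 = -42758*(-1/178) + 39850*(1/6114) = 21379/89 + 19925/3057 = 67128928/272073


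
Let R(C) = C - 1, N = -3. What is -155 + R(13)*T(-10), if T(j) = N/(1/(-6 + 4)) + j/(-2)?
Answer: -23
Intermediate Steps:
R(C) = -1 + C
T(j) = 6 - j/2 (T(j) = -3/(1/(-6 + 4)) + j/(-2) = -3/(1/(-2)) + j*(-½) = -3/(-½) - j/2 = -3*(-2) - j/2 = 6 - j/2)
-155 + R(13)*T(-10) = -155 + (-1 + 13)*(6 - ½*(-10)) = -155 + 12*(6 + 5) = -155 + 12*11 = -155 + 132 = -23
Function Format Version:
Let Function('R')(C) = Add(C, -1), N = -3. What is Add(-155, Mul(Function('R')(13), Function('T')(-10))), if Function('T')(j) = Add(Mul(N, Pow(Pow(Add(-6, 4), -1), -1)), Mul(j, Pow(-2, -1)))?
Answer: -23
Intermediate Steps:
Function('R')(C) = Add(-1, C)
Function('T')(j) = Add(6, Mul(Rational(-1, 2), j)) (Function('T')(j) = Add(Mul(-3, Pow(Pow(Add(-6, 4), -1), -1)), Mul(j, Pow(-2, -1))) = Add(Mul(-3, Pow(Pow(-2, -1), -1)), Mul(j, Rational(-1, 2))) = Add(Mul(-3, Pow(Rational(-1, 2), -1)), Mul(Rational(-1, 2), j)) = Add(Mul(-3, -2), Mul(Rational(-1, 2), j)) = Add(6, Mul(Rational(-1, 2), j)))
Add(-155, Mul(Function('R')(13), Function('T')(-10))) = Add(-155, Mul(Add(-1, 13), Add(6, Mul(Rational(-1, 2), -10)))) = Add(-155, Mul(12, Add(6, 5))) = Add(-155, Mul(12, 11)) = Add(-155, 132) = -23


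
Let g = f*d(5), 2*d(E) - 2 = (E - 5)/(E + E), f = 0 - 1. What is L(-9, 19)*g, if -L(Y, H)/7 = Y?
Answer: -63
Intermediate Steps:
f = -1
d(E) = 1 + (-5 + E)/(4*E) (d(E) = 1 + ((E - 5)/(E + E))/2 = 1 + ((-5 + E)/((2*E)))/2 = 1 + ((-5 + E)*(1/(2*E)))/2 = 1 + ((-5 + E)/(2*E))/2 = 1 + (-5 + E)/(4*E))
L(Y, H) = -7*Y
g = -1 (g = -5*(-1 + 5)/(4*5) = -5*4/(4*5) = -1*1 = -1)
L(-9, 19)*g = -7*(-9)*(-1) = 63*(-1) = -63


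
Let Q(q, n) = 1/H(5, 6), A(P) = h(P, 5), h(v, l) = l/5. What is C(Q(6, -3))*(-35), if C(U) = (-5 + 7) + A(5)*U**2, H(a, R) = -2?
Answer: -315/4 ≈ -78.750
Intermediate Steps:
h(v, l) = l/5 (h(v, l) = l*(1/5) = l/5)
A(P) = 1 (A(P) = (1/5)*5 = 1)
Q(q, n) = -1/2 (Q(q, n) = 1/(-2) = -1/2)
C(U) = 2 + U**2 (C(U) = (-5 + 7) + 1*U**2 = 2 + U**2)
C(Q(6, -3))*(-35) = (2 + (-1/2)**2)*(-35) = (2 + 1/4)*(-35) = (9/4)*(-35) = -315/4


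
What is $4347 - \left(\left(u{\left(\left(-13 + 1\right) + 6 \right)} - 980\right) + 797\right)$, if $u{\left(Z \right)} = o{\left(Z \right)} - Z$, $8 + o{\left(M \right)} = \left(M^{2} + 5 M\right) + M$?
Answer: $4532$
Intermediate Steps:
$o{\left(M \right)} = -8 + M^{2} + 6 M$ ($o{\left(M \right)} = -8 + \left(\left(M^{2} + 5 M\right) + M\right) = -8 + \left(M^{2} + 6 M\right) = -8 + M^{2} + 6 M$)
$u{\left(Z \right)} = -8 + Z^{2} + 5 Z$ ($u{\left(Z \right)} = \left(-8 + Z^{2} + 6 Z\right) - Z = -8 + Z^{2} + 5 Z$)
$4347 - \left(\left(u{\left(\left(-13 + 1\right) + 6 \right)} - 980\right) + 797\right) = 4347 - \left(\left(\left(-8 + \left(\left(-13 + 1\right) + 6\right)^{2} + 5 \left(\left(-13 + 1\right) + 6\right)\right) - 980\right) + 797\right) = 4347 - \left(\left(\left(-8 + \left(-12 + 6\right)^{2} + 5 \left(-12 + 6\right)\right) - 980\right) + 797\right) = 4347 - \left(\left(\left(-8 + \left(-6\right)^{2} + 5 \left(-6\right)\right) - 980\right) + 797\right) = 4347 - \left(\left(\left(-8 + 36 - 30\right) - 980\right) + 797\right) = 4347 - \left(\left(-2 - 980\right) + 797\right) = 4347 - \left(-982 + 797\right) = 4347 - -185 = 4347 + 185 = 4532$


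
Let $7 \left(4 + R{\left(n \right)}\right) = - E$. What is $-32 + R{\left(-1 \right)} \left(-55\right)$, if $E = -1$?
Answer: $\frac{1261}{7} \approx 180.14$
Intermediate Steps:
$R{\left(n \right)} = - \frac{27}{7}$ ($R{\left(n \right)} = -4 + \frac{\left(-1\right) \left(-1\right)}{7} = -4 + \frac{1}{7} \cdot 1 = -4 + \frac{1}{7} = - \frac{27}{7}$)
$-32 + R{\left(-1 \right)} \left(-55\right) = -32 - - \frac{1485}{7} = -32 + \frac{1485}{7} = \frac{1261}{7}$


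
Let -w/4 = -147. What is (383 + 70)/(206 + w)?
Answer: 453/794 ≈ 0.57053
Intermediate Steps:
w = 588 (w = -4*(-147) = 588)
(383 + 70)/(206 + w) = (383 + 70)/(206 + 588) = 453/794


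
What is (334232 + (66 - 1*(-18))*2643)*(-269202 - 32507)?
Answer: -167823820996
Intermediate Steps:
(334232 + (66 - 1*(-18))*2643)*(-269202 - 32507) = (334232 + (66 + 18)*2643)*(-301709) = (334232 + 84*2643)*(-301709) = (334232 + 222012)*(-301709) = 556244*(-301709) = -167823820996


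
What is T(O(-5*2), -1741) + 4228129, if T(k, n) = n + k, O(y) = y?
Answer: 4226378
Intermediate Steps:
T(k, n) = k + n
T(O(-5*2), -1741) + 4228129 = (-5*2 - 1741) + 4228129 = (-10 - 1741) + 4228129 = -1751 + 4228129 = 4226378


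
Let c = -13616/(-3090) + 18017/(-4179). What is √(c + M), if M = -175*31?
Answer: 2*I*√697989395662685/717395 ≈ 73.654*I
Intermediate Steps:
c = 68263/717395 (c = -13616*(-1/3090) + 18017*(-1/4179) = 6808/1545 - 18017/4179 = 68263/717395 ≈ 0.095154)
M = -5425
√(c + M) = √(68263/717395 - 5425) = √(-3891799612/717395) = 2*I*√697989395662685/717395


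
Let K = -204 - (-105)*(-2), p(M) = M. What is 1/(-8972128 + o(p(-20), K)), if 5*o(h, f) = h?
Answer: -1/8972132 ≈ -1.1146e-7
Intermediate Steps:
K = -414 (K = -204 - 1*210 = -204 - 210 = -414)
o(h, f) = h/5
1/(-8972128 + o(p(-20), K)) = 1/(-8972128 + (1/5)*(-20)) = 1/(-8972128 - 4) = 1/(-8972132) = -1/8972132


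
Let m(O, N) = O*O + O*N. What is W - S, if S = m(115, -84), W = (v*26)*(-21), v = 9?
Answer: -8479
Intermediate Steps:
m(O, N) = O**2 + N*O
W = -4914 (W = (9*26)*(-21) = 234*(-21) = -4914)
S = 3565 (S = 115*(-84 + 115) = 115*31 = 3565)
W - S = -4914 - 1*3565 = -4914 - 3565 = -8479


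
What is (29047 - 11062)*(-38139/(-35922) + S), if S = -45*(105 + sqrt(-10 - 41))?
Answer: -1017311399445/11974 - 809325*I*sqrt(51) ≈ -8.496e+7 - 5.7797e+6*I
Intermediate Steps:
S = -4725 - 45*I*sqrt(51) (S = -45*(105 + sqrt(-51)) = -45*(105 + I*sqrt(51)) = -4725 - 45*I*sqrt(51) ≈ -4725.0 - 321.36*I)
(29047 - 11062)*(-38139/(-35922) + S) = (29047 - 11062)*(-38139/(-35922) + (-4725 - 45*I*sqrt(51))) = 17985*(-38139*(-1/35922) + (-4725 - 45*I*sqrt(51))) = 17985*(12713/11974 + (-4725 - 45*I*sqrt(51))) = 17985*(-56564437/11974 - 45*I*sqrt(51)) = -1017311399445/11974 - 809325*I*sqrt(51)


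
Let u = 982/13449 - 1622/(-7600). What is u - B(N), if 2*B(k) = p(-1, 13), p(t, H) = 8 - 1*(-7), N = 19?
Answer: -368657761/51106200 ≈ -7.2136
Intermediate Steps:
u = 14638739/51106200 (u = 982*(1/13449) - 1622*(-1/7600) = 982/13449 + 811/3800 = 14638739/51106200 ≈ 0.28644)
p(t, H) = 15 (p(t, H) = 8 + 7 = 15)
B(k) = 15/2 (B(k) = (1/2)*15 = 15/2)
u - B(N) = 14638739/51106200 - 1*15/2 = 14638739/51106200 - 15/2 = -368657761/51106200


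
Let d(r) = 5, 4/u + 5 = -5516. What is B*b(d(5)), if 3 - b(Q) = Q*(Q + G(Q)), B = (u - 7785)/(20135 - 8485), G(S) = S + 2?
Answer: 2449916373/64319650 ≈ 38.090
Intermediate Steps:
u = -4/5521 (u = 4/(-5 - 5516) = 4/(-5521) = 4*(-1/5521) = -4/5521 ≈ -0.00072451)
G(S) = 2 + S
B = -42980989/64319650 (B = (-4/5521 - 7785)/(20135 - 8485) = -42980989/5521/11650 = -42980989/5521*1/11650 = -42980989/64319650 ≈ -0.66824)
b(Q) = 3 - Q*(2 + 2*Q) (b(Q) = 3 - Q*(Q + (2 + Q)) = 3 - Q*(2 + 2*Q))
B*b(d(5)) = -42980989*(3 - 1*5**2 - 1*5*(2 + 5))/64319650 = -42980989*(3 - 1*25 - 1*5*7)/64319650 = -42980989*(3 - 25 - 35)/64319650 = -42980989/64319650*(-57) = 2449916373/64319650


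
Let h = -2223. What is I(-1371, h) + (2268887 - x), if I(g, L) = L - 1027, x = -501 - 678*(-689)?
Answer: 1798996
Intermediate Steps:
x = 466641 (x = -501 + 467142 = 466641)
I(g, L) = -1027 + L
I(-1371, h) + (2268887 - x) = (-1027 - 2223) + (2268887 - 1*466641) = -3250 + (2268887 - 466641) = -3250 + 1802246 = 1798996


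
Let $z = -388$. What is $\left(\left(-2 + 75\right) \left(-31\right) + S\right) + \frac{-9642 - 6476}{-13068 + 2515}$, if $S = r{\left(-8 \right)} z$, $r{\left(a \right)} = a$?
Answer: $\frac{8891191}{10553} \approx 842.53$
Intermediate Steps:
$S = 3104$ ($S = \left(-8\right) \left(-388\right) = 3104$)
$\left(\left(-2 + 75\right) \left(-31\right) + S\right) + \frac{-9642 - 6476}{-13068 + 2515} = \left(\left(-2 + 75\right) \left(-31\right) + 3104\right) + \frac{-9642 - 6476}{-13068 + 2515} = \left(73 \left(-31\right) + 3104\right) - \frac{16118}{-10553} = \left(-2263 + 3104\right) - - \frac{16118}{10553} = 841 + \frac{16118}{10553} = \frac{8891191}{10553}$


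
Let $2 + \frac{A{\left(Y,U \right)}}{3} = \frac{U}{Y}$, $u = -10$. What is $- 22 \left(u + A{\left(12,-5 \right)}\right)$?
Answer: $\frac{759}{2} \approx 379.5$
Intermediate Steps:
$A{\left(Y,U \right)} = -6 + \frac{3 U}{Y}$ ($A{\left(Y,U \right)} = -6 + 3 \frac{U}{Y} = -6 + \frac{3 U}{Y}$)
$- 22 \left(u + A{\left(12,-5 \right)}\right) = - 22 \left(-10 - \left(6 + \frac{15}{12}\right)\right) = - 22 \left(-10 - \left(6 + 15 \cdot \frac{1}{12}\right)\right) = - 22 \left(-10 - \frac{29}{4}\right) = \left(-22\right) \left(- \frac{69}{4}\right) = \frac{759}{2}$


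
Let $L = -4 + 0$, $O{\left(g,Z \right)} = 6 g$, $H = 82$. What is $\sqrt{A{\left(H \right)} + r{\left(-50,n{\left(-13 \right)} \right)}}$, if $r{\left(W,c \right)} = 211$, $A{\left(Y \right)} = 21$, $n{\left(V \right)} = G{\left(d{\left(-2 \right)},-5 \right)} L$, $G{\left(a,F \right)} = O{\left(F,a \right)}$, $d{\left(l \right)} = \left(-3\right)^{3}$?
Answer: $2 \sqrt{58} \approx 15.232$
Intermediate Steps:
$d{\left(l \right)} = -27$
$G{\left(a,F \right)} = 6 F$
$L = -4$
$n{\left(V \right)} = 120$ ($n{\left(V \right)} = 6 \left(-5\right) \left(-4\right) = \left(-30\right) \left(-4\right) = 120$)
$\sqrt{A{\left(H \right)} + r{\left(-50,n{\left(-13 \right)} \right)}} = \sqrt{21 + 211} = \sqrt{232} = 2 \sqrt{58}$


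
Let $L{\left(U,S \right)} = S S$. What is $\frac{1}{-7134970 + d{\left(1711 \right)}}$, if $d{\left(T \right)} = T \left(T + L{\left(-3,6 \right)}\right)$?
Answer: $- \frac{1}{4145853} \approx -2.412 \cdot 10^{-7}$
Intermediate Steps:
$L{\left(U,S \right)} = S^{2}$
$d{\left(T \right)} = T \left(36 + T\right)$ ($d{\left(T \right)} = T \left(T + 6^{2}\right) = T \left(T + 36\right) = T \left(36 + T\right)$)
$\frac{1}{-7134970 + d{\left(1711 \right)}} = \frac{1}{-7134970 + 1711 \left(36 + 1711\right)} = \frac{1}{-7134970 + 1711 \cdot 1747} = \frac{1}{-7134970 + 2989117} = \frac{1}{-4145853} = - \frac{1}{4145853}$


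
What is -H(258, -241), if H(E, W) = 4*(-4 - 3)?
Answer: 28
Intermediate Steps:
H(E, W) = -28 (H(E, W) = 4*(-7) = -28)
-H(258, -241) = -1*(-28) = 28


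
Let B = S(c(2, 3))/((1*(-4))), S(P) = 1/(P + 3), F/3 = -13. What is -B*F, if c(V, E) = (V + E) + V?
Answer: -39/40 ≈ -0.97500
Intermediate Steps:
F = -39 (F = 3*(-13) = -39)
c(V, E) = E + 2*V (c(V, E) = (E + V) + V = E + 2*V)
S(P) = 1/(3 + P)
B = -1/40 (B = 1/((3 + (3 + 2*2))*((1*(-4)))) = 1/((3 + (3 + 4))*(-4)) = -¼/(3 + 7) = -¼/10 = (⅒)*(-¼) = -1/40 ≈ -0.025000)
-B*F = -(-1)*(-39)/40 = -1*39/40 = -39/40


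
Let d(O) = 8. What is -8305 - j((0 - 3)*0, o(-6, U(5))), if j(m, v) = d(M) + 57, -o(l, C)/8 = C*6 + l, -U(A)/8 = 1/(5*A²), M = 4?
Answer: -8370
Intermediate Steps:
U(A) = -8/(5*A²)
o(l, C) = -48*C - 8*l (o(l, C) = -8*(C*6 + l) = -8*(6*C + l) = -8*(l + 6*C) = -48*C - 8*l)
j(m, v) = 65 (j(m, v) = 8 + 57 = 65)
-8305 - j((0 - 3)*0, o(-6, U(5))) = -8305 - 1*65 = -8305 - 65 = -8370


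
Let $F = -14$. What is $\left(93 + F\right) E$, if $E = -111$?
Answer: $-8769$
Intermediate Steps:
$\left(93 + F\right) E = \left(93 - 14\right) \left(-111\right) = 79 \left(-111\right) = -8769$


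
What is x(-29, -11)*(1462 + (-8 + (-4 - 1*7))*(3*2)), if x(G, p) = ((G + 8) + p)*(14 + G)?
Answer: 647040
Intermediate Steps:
x(G, p) = (14 + G)*(8 + G + p) (x(G, p) = ((8 + G) + p)*(14 + G) = (8 + G + p)*(14 + G) = (14 + G)*(8 + G + p))
x(-29, -11)*(1462 + (-8 + (-4 - 1*7))*(3*2)) = (112 + (-29)**2 + 14*(-11) + 22*(-29) - 29*(-11))*(1462 + (-8 + (-4 - 1*7))*(3*2)) = (112 + 841 - 154 - 638 + 319)*(1462 + (-8 + (-4 - 7))*6) = 480*(1462 + (-8 - 11)*6) = 480*(1462 - 19*6) = 480*(1462 - 114) = 480*1348 = 647040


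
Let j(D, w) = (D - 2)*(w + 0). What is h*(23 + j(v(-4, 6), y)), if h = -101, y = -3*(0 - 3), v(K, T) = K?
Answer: 3131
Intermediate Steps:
y = 9 (y = -3*(-3) = 9)
j(D, w) = w*(-2 + D) (j(D, w) = (-2 + D)*w = w*(-2 + D))
h*(23 + j(v(-4, 6), y)) = -101*(23 + 9*(-2 - 4)) = -101*(23 + 9*(-6)) = -101*(23 - 54) = -101*(-31) = 3131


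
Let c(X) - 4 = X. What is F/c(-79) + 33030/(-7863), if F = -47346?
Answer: 41089372/65525 ≈ 627.08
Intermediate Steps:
c(X) = 4 + X
F/c(-79) + 33030/(-7863) = -47346/(4 - 79) + 33030/(-7863) = -47346/(-75) + 33030*(-1/7863) = -47346*(-1/75) - 11010/2621 = 15782/25 - 11010/2621 = 41089372/65525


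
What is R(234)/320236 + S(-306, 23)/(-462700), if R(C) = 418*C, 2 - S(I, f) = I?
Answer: 403205176/1322974975 ≈ 0.30477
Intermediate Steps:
S(I, f) = 2 - I
R(234)/320236 + S(-306, 23)/(-462700) = (418*234)/320236 + (2 - 1*(-306))/(-462700) = 97812*(1/320236) + (2 + 306)*(-1/462700) = 24453/80059 + 308*(-1/462700) = 24453/80059 - 11/16525 = 403205176/1322974975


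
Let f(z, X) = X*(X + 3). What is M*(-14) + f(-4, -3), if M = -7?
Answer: 98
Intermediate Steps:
f(z, X) = X*(3 + X)
M*(-14) + f(-4, -3) = -7*(-14) - 3*(3 - 3) = 98 - 3*0 = 98 + 0 = 98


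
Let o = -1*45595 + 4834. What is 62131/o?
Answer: -62131/40761 ≈ -1.5243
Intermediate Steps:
o = -40761 (o = -45595 + 4834 = -40761)
62131/o = 62131/(-40761) = 62131*(-1/40761) = -62131/40761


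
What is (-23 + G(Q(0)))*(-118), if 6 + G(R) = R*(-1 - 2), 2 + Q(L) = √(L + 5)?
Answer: 2714 + 354*√5 ≈ 3505.6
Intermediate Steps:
Q(L) = -2 + √(5 + L) (Q(L) = -2 + √(L + 5) = -2 + √(5 + L))
G(R) = -6 - 3*R (G(R) = -6 + R*(-1 - 2) = -6 + R*(-3) = -6 - 3*R)
(-23 + G(Q(0)))*(-118) = (-23 + (-6 - 3*(-2 + √(5 + 0))))*(-118) = (-23 + (-6 - 3*(-2 + √5)))*(-118) = (-23 + (-6 + (6 - 3*√5)))*(-118) = (-23 - 3*√5)*(-118) = 2714 + 354*√5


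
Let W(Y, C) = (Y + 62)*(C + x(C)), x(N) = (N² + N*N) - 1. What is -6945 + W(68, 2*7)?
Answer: 45705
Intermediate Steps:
x(N) = -1 + 2*N² (x(N) = (N² + N²) - 1 = 2*N² - 1 = -1 + 2*N²)
W(Y, C) = (62 + Y)*(-1 + C + 2*C²) (W(Y, C) = (Y + 62)*(C + (-1 + 2*C²)) = (62 + Y)*(-1 + C + 2*C²))
-6945 + W(68, 2*7) = -6945 + (-62 + 62*(2*7) + 124*(2*7)² + (2*7)*68 + 68*(-1 + 2*(2*7)²)) = -6945 + (-62 + 62*14 + 124*14² + 14*68 + 68*(-1 + 2*14²)) = -6945 + (-62 + 868 + 124*196 + 952 + 68*(-1 + 2*196)) = -6945 + (-62 + 868 + 24304 + 952 + 68*(-1 + 392)) = -6945 + (-62 + 868 + 24304 + 952 + 68*391) = -6945 + (-62 + 868 + 24304 + 952 + 26588) = -6945 + 52650 = 45705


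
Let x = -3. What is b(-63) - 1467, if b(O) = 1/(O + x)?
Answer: -96823/66 ≈ -1467.0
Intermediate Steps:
b(O) = 1/(-3 + O) (b(O) = 1/(O - 3) = 1/(-3 + O))
b(-63) - 1467 = 1/(-3 - 63) - 1467 = 1/(-66) - 1467 = -1/66 - 1467 = -96823/66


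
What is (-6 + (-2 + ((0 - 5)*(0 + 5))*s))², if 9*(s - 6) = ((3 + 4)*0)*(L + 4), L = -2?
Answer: 24964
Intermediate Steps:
s = 6 (s = 6 + (((3 + 4)*0)*(-2 + 4))/9 = 6 + ((7*0)*2)/9 = 6 + (0*2)/9 = 6 + (⅑)*0 = 6 + 0 = 6)
(-6 + (-2 + ((0 - 5)*(0 + 5))*s))² = (-6 + (-2 + ((0 - 5)*(0 + 5))*6))² = (-6 + (-2 - 5*5*6))² = (-6 + (-2 - 25*6))² = (-6 + (-2 - 150))² = (-6 - 152)² = (-158)² = 24964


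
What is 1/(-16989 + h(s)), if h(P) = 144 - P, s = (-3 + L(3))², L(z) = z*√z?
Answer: -5627/94989063 - 2*√3/31663021 ≈ -5.9348e-5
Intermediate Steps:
L(z) = z^(3/2)
s = (-3 + 3*√3)² (s = (-3 + 3^(3/2))² = (-3 + 3*√3)² ≈ 4.8231)
1/(-16989 + h(s)) = 1/(-16989 + (144 - (36 - 18*√3))) = 1/(-16989 + (144 + (-36 + 18*√3))) = 1/(-16989 + (108 + 18*√3)) = 1/(-16881 + 18*√3)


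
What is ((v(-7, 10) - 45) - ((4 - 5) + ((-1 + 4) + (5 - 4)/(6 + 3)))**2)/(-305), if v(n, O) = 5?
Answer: 3601/24705 ≈ 0.14576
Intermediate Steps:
((v(-7, 10) - 45) - ((4 - 5) + ((-1 + 4) + (5 - 4)/(6 + 3)))**2)/(-305) = ((5 - 45) - ((4 - 5) + ((-1 + 4) + (5 - 4)/(6 + 3)))**2)/(-305) = (-40 - (-1 + (3 + 1/9))**2)*(-1/305) = (-40 - (-1 + 28/9)**2)*(-1/305) = (-40 - (19/9)**2)*(-1/305) = (-40 - 1*361/81)*(-1/305) = (-40 - 361/81)*(-1/305) = -3601/81*(-1/305) = 3601/24705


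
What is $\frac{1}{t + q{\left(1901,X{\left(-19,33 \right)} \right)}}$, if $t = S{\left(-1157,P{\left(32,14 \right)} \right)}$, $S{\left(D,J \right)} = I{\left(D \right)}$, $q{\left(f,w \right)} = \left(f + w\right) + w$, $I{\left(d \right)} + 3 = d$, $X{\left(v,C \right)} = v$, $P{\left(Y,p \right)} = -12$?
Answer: $\frac{1}{703} \approx 0.0014225$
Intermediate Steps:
$I{\left(d \right)} = -3 + d$
$q{\left(f,w \right)} = f + 2 w$
$S{\left(D,J \right)} = -3 + D$
$t = -1160$ ($t = -3 - 1157 = -1160$)
$\frac{1}{t + q{\left(1901,X{\left(-19,33 \right)} \right)}} = \frac{1}{-1160 + \left(1901 + 2 \left(-19\right)\right)} = \frac{1}{-1160 + \left(1901 - 38\right)} = \frac{1}{-1160 + 1863} = \frac{1}{703}$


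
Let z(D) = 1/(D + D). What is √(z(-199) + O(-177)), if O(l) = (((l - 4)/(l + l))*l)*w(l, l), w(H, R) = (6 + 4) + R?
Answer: √598509614/199 ≈ 122.94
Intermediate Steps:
w(H, R) = 10 + R
O(l) = (-2 + l/2)*(10 + l) (O(l) = (((l - 4)/(l + l))*l)*(10 + l) = (((-4 + l)/((2*l)))*l)*(10 + l) = (((-4 + l)*(1/(2*l)))*l)*(10 + l) = (((-4 + l)/(2*l))*l)*(10 + l) = (-2 + l/2)*(10 + l))
z(D) = 1/(2*D)
√(z(-199) + O(-177)) = √((½)/(-199) + (-4 - 177)*(10 - 177)/2) = √((½)*(-1/199) + (½)*(-181)*(-167)) = √(-1/398 + 30227/2) = √(3007586/199) = √598509614/199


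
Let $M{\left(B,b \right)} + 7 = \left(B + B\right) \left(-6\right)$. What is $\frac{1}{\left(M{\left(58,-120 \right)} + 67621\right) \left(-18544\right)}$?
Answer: $- \frac{1}{1240927392} \approx -8.0585 \cdot 10^{-10}$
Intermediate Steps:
$M{\left(B,b \right)} = -7 - 12 B$ ($M{\left(B,b \right)} = -7 + \left(B + B\right) \left(-6\right) = -7 + 2 B \left(-6\right) = -7 - 12 B$)
$\frac{1}{\left(M{\left(58,-120 \right)} + 67621\right) \left(-18544\right)} = \frac{1}{\left(\left(-7 - 696\right) + 67621\right) \left(-18544\right)} = \frac{1}{\left(-7 - 696\right) + 67621} \left(- \frac{1}{18544}\right) = \frac{1}{-703 + 67621} \left(- \frac{1}{18544}\right) = \frac{1}{66918} \left(- \frac{1}{18544}\right) = - \frac{1}{1240927392}$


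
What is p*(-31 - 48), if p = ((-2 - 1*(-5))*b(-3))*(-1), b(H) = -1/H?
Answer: 79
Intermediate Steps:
p = -1 (p = ((-2 - 1*(-5))*(-1/(-3)))*(-1) = ((-2 + 5)*(-1*(-1/3)))*(-1) = (3*(1/3))*(-1) = 1*(-1) = -1)
p*(-31 - 48) = -(-31 - 48) = -1*(-79) = 79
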